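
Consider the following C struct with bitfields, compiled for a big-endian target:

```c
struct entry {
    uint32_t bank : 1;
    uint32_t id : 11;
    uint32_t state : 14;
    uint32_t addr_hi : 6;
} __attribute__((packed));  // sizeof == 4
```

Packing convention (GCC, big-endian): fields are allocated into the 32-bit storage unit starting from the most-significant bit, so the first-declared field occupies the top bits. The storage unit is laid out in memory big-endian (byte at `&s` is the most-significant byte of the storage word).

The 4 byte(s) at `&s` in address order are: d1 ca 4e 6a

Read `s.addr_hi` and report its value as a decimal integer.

42

[0]=0xd1 [1]=0xca [2]=0x4e [3]=0x6a (big-endian) → word 0xd1ca4e6a
bank:1 @ bit 31 → (0xd1ca4e6a>>31)&0x1 = 0x1
id:11 @ bit 20 → (0xd1ca4e6a>>20)&0x7ff = 0x51c
state:14 @ bit 6 → (0xd1ca4e6a>>6)&0x3fff = 0x2939
addr_hi:6 @ bit 0 → (0xd1ca4e6a>>0)&0x3f = 0x2a  ←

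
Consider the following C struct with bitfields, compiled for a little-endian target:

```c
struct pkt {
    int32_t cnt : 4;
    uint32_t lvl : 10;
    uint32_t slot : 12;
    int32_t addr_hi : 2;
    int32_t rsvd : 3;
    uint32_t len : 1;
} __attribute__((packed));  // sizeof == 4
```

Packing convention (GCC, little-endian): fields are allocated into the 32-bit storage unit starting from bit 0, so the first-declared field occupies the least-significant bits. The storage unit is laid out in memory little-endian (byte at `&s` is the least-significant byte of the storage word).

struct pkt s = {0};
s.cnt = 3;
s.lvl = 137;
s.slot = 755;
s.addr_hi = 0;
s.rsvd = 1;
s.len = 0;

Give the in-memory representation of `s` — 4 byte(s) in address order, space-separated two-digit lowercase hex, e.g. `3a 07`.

93 c8 bc 10

cnt:4 = 3 → 0x3 << 0 → word 0x00000003
lvl:10 = 137 → 0x89 << 4 → word 0x00000893
slot:12 = 755 → 0x2f3 << 14 → word 0x00bcc893
addr_hi:2 = 0 → 0x0 << 26 → word 0x00bcc893
rsvd:3 = 1 → 0x1 << 28 → word 0x10bcc893
len:1 = 0 → 0x0 << 31 → word 0x10bcc893
word = 0x10bcc893 → little-endian bytes:
  [0]=0x93  [1]=0xc8  [2]=0xbc  [3]=0x10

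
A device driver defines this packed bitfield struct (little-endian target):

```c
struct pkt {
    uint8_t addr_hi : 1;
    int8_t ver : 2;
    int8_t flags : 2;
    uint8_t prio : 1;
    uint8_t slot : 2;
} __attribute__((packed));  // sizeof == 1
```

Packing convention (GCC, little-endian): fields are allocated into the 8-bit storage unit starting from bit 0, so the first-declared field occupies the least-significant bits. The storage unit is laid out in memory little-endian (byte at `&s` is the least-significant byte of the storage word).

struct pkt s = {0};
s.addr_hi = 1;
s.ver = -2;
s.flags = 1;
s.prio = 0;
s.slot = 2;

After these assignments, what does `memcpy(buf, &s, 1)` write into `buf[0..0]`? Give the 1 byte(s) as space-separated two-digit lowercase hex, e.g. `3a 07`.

addr_hi:1 = 1 → 0x1 << 0 → word 0x01
ver:2 = -2 → 0x2 << 1 → word 0x05
flags:2 = 1 → 0x1 << 3 → word 0x0d
prio:1 = 0 → 0x0 << 5 → word 0x0d
slot:2 = 2 → 0x2 << 6 → word 0x8d
word = 0x8d → little-endian bytes:
  [0]=0x8d

8d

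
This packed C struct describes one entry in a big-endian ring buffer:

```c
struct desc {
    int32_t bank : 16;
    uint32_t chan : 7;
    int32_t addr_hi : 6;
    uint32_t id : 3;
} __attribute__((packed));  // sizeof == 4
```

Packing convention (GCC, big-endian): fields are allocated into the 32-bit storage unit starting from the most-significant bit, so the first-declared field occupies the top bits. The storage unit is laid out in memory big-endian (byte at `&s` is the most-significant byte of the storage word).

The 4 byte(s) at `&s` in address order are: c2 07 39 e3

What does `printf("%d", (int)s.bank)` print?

[0]=0xc2 [1]=0x07 [2]=0x39 [3]=0xe3 (big-endian) → word 0xc20739e3
bank:16 @ bit 16 → (0xc20739e3>>16)&0xffff = 0xc207  ←
chan:7 @ bit 9 → (0xc20739e3>>9)&0x7f = 0x1c
addr_hi:6 @ bit 3 → (0xc20739e3>>3)&0x3f = 0x3c
id:3 @ bit 0 → (0xc20739e3>>0)&0x7 = 0x3
bank signed 16b, MSB=1: 49671 - 65536 = -15865

-15865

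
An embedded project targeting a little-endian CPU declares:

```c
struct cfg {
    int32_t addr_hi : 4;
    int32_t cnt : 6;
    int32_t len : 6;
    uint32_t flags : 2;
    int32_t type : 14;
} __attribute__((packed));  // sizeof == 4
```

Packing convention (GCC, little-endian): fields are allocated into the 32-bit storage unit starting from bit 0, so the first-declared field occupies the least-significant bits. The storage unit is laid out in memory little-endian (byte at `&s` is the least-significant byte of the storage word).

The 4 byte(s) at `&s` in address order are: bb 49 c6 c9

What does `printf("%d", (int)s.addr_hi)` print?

[0]=0xbb [1]=0x49 [2]=0xc6 [3]=0xc9 (little-endian) → word 0xc9c649bb
addr_hi:4 @ bit 0 → (0xc9c649bb>>0)&0xf = 0xb  ←
cnt:6 @ bit 4 → (0xc9c649bb>>4)&0x3f = 0x1b
len:6 @ bit 10 → (0xc9c649bb>>10)&0x3f = 0x12
flags:2 @ bit 16 → (0xc9c649bb>>16)&0x3 = 0x2
type:14 @ bit 18 → (0xc9c649bb>>18)&0x3fff = 0x3271
addr_hi signed 4b, MSB=1: 11 - 16 = -5

-5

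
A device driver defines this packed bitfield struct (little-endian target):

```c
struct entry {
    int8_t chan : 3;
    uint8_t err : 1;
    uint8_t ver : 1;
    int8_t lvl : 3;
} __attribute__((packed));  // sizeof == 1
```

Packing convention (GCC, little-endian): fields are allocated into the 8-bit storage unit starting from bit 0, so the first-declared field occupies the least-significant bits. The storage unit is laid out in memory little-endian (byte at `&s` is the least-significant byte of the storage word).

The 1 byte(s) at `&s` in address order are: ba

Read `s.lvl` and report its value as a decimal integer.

-3

[0]=0xba (little-endian) → word 0xba
chan [0+:3] = (word>>0) & 0x7 = 2
err [3+:1] = (word>>3) & 0x1 = 1
ver [4+:1] = (word>>4) & 0x1 = 1
lvl [5+:3] = (word>>5) & 0x7 = 5  ←
lvl signed 3b, MSB=1: 5 - 8 = -3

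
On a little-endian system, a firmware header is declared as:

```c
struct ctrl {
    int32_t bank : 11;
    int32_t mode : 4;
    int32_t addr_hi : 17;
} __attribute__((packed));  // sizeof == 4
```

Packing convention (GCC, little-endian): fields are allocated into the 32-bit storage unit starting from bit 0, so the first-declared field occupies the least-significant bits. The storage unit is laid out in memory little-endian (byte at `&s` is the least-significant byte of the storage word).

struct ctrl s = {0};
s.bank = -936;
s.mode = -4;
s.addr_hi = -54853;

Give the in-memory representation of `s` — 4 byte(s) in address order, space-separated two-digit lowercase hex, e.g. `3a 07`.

58 e4 dd 94

bank:11 = -936 → 0x458 << 0 → word 0x00000458
mode:4 = -4 → 0xc << 11 → word 0x00006458
addr_hi:17 = -54853 → 0x129bb << 15 → word 0x94dde458
word = 0x94dde458 → little-endian bytes:
  [0]=0x58  [1]=0xe4  [2]=0xdd  [3]=0x94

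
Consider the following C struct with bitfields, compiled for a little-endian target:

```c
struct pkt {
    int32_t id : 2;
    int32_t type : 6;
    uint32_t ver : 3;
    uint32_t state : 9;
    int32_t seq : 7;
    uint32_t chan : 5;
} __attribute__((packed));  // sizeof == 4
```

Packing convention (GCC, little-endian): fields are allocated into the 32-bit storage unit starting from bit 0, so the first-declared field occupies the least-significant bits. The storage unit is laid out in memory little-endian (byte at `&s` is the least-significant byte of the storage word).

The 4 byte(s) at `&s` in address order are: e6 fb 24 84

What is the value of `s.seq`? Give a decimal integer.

-62

[0]=0xe6 [1]=0xfb [2]=0x24 [3]=0x84 (little-endian) → word 0x8424fbe6
id [0+:2] = (word>>0) & 0x3 = 2
type [2+:6] = (word>>2) & 0x3f = 57
ver [8+:3] = (word>>8) & 0x7 = 3
state [11+:9] = (word>>11) & 0x1ff = 159
seq [20+:7] = (word>>20) & 0x7f = 66  ←
chan [27+:5] = (word>>27) & 0x1f = 16
seq signed 7b, MSB=1: 66 - 128 = -62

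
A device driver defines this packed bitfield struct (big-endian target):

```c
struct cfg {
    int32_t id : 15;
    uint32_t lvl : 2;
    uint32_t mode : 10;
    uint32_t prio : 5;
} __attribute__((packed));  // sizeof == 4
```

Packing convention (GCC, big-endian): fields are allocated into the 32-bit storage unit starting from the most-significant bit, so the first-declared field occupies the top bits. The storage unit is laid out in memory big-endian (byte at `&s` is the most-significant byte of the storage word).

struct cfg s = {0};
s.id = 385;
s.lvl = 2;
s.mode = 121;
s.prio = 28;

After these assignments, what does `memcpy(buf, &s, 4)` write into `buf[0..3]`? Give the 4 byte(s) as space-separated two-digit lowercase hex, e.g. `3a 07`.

id:15 = 385 → 0x181 << 17 → word 0x03020000
lvl:2 = 2 → 0x2 << 15 → word 0x03030000
mode:10 = 121 → 0x79 << 5 → word 0x03030f20
prio:5 = 28 → 0x1c << 0 → word 0x03030f3c
word = 0x03030f3c → big-endian bytes:
  [0]=0x03  [1]=0x03  [2]=0x0f  [3]=0x3c

03 03 0f 3c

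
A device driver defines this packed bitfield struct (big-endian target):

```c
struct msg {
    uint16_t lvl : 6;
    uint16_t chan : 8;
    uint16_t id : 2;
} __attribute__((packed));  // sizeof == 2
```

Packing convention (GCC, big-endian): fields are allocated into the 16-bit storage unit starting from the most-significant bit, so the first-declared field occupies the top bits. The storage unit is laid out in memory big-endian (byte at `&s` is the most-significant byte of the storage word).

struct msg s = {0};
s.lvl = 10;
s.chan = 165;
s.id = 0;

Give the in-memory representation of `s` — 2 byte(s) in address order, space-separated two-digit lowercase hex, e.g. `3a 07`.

lvl:6 = 10 → 0xa << 10 → word 0x2800
chan:8 = 165 → 0xa5 << 2 → word 0x2a94
id:2 = 0 → 0x0 << 0 → word 0x2a94
word = 0x2a94 → big-endian bytes:
  [0]=0x2a  [1]=0x94

2a 94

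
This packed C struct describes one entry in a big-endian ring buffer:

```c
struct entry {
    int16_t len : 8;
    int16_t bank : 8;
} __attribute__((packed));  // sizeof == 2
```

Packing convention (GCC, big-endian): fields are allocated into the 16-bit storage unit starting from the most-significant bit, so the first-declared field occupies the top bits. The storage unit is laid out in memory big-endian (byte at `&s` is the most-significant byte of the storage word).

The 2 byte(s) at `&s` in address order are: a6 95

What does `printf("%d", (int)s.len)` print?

-90

[0]=0xa6 [1]=0x95 (big-endian) → word 0xa695
len:8 @ bit 8 → (0xa695>>8)&0xff = 0xa6  ←
bank:8 @ bit 0 → (0xa695>>0)&0xff = 0x95
len signed 8b, MSB=1: 166 - 256 = -90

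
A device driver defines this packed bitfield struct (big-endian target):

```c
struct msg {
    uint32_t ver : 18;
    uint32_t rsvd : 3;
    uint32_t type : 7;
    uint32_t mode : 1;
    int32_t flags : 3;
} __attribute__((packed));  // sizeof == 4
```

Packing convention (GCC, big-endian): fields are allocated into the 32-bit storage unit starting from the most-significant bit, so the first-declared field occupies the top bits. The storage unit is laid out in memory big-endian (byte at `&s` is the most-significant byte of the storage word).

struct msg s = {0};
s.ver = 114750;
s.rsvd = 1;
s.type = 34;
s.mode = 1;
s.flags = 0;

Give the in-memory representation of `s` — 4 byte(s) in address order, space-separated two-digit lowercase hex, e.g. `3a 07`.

70 0f 8a 28

ver:18 = 114750 → 0x1c03e << 14 → word 0x700f8000
rsvd:3 = 1 → 0x1 << 11 → word 0x700f8800
type:7 = 34 → 0x22 << 4 → word 0x700f8a20
mode:1 = 1 → 0x1 << 3 → word 0x700f8a28
flags:3 = 0 → 0x0 << 0 → word 0x700f8a28
word = 0x700f8a28 → big-endian bytes:
  [0]=0x70  [1]=0x0f  [2]=0x8a  [3]=0x28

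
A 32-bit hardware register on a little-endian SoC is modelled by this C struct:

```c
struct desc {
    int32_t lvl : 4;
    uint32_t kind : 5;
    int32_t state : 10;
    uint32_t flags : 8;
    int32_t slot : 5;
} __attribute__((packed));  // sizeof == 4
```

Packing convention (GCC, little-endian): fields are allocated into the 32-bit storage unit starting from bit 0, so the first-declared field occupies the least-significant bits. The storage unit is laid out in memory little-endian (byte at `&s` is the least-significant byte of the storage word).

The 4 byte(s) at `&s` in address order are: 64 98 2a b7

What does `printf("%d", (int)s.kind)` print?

6

[0]=0x64 [1]=0x98 [2]=0x2a [3]=0xb7 (little-endian) → word 0xb72a9864
lvl [0+:4] = (word>>0) & 0xf = 4
kind [4+:5] = (word>>4) & 0x1f = 6  ←
state [9+:10] = (word>>9) & 0x3ff = 332
flags [19+:8] = (word>>19) & 0xff = 229
slot [27+:5] = (word>>27) & 0x1f = 22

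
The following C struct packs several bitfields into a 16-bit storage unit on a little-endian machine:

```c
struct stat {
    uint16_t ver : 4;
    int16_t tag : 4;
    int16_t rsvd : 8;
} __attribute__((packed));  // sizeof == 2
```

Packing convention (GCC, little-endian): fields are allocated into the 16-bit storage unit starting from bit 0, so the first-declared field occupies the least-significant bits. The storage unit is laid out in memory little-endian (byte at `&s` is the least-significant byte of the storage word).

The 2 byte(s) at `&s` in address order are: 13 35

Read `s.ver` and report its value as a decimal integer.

[0]=0x13 [1]=0x35 (little-endian) → word 0x3513
ver:4 @ bit 0 → (0x3513>>0)&0xf = 0x3  ←
tag:4 @ bit 4 → (0x3513>>4)&0xf = 0x1
rsvd:8 @ bit 8 → (0x3513>>8)&0xff = 0x35

3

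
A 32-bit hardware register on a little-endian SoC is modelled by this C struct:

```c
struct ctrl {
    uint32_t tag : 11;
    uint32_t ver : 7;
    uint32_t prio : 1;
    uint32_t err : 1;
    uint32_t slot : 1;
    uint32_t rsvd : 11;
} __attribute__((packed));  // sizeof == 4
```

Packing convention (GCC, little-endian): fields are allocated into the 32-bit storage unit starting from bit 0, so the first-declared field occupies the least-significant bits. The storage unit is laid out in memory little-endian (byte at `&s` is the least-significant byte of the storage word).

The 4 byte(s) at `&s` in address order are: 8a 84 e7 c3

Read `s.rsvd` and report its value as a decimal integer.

[0]=0x8a [1]=0x84 [2]=0xe7 [3]=0xc3 (little-endian) → word 0xc3e7848a
tag:11 @ bit 0 → (0xc3e7848a>>0)&0x7ff = 0x48a
ver:7 @ bit 11 → (0xc3e7848a>>11)&0x7f = 0x70
prio:1 @ bit 18 → (0xc3e7848a>>18)&0x1 = 0x1
err:1 @ bit 19 → (0xc3e7848a>>19)&0x1 = 0x0
slot:1 @ bit 20 → (0xc3e7848a>>20)&0x1 = 0x0
rsvd:11 @ bit 21 → (0xc3e7848a>>21)&0x7ff = 0x61f  ←

1567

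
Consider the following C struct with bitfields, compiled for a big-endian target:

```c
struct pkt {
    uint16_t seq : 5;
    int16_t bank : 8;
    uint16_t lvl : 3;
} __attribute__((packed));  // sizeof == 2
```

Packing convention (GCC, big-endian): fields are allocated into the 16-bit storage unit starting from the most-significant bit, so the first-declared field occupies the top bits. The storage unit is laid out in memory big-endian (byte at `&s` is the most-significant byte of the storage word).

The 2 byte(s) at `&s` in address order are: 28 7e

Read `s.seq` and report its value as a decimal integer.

5

[0]=0x28 [1]=0x7e (big-endian) → word 0x287e
seq [11+:5] = (word>>11) & 0x1f = 5  ←
bank [3+:8] = (word>>3) & 0xff = 15
lvl [0+:3] = (word>>0) & 0x7 = 6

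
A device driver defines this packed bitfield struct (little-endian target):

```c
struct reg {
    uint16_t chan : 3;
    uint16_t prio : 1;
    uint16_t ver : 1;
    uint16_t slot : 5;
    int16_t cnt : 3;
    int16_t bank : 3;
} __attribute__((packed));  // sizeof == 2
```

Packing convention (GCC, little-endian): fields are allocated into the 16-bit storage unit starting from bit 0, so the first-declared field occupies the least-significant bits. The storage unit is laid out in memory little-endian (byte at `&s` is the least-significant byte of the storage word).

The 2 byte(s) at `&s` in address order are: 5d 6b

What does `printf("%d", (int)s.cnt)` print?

[0]=0x5d [1]=0x6b (little-endian) → word 0x6b5d
chan:3 @ bit 0 → (0x6b5d>>0)&0x7 = 0x5
prio:1 @ bit 3 → (0x6b5d>>3)&0x1 = 0x1
ver:1 @ bit 4 → (0x6b5d>>4)&0x1 = 0x1
slot:5 @ bit 5 → (0x6b5d>>5)&0x1f = 0x1a
cnt:3 @ bit 10 → (0x6b5d>>10)&0x7 = 0x2  ←
bank:3 @ bit 13 → (0x6b5d>>13)&0x7 = 0x3
cnt signed 3b, MSB=0: value = 2

2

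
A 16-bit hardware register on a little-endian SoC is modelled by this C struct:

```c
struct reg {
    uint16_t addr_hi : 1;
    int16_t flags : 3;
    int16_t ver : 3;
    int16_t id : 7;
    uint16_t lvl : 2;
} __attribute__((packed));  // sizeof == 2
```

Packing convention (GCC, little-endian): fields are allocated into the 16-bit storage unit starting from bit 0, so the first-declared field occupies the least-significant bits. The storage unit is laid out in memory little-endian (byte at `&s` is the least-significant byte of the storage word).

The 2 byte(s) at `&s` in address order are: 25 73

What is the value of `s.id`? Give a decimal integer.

[0]=0x25 [1]=0x73 (little-endian) → word 0x7325
addr_hi:1 @ bit 0 → (0x7325>>0)&0x1 = 0x1
flags:3 @ bit 1 → (0x7325>>1)&0x7 = 0x2
ver:3 @ bit 4 → (0x7325>>4)&0x7 = 0x2
id:7 @ bit 7 → (0x7325>>7)&0x7f = 0x66  ←
lvl:2 @ bit 14 → (0x7325>>14)&0x3 = 0x1
id signed 7b, MSB=1: 102 - 128 = -26

-26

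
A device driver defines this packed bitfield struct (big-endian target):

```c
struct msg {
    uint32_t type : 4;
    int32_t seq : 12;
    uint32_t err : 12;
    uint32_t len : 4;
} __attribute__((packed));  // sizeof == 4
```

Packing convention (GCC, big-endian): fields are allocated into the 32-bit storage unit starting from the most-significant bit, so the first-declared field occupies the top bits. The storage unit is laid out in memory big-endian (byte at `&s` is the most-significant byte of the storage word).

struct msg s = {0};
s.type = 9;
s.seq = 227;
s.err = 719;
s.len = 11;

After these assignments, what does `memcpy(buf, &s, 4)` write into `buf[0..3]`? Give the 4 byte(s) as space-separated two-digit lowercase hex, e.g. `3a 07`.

90 e3 2c fb

type:4 = 9 → 0x9 << 28 → word 0x90000000
seq:12 = 227 → 0xe3 << 16 → word 0x90e30000
err:12 = 719 → 0x2cf << 4 → word 0x90e32cf0
len:4 = 11 → 0xb << 0 → word 0x90e32cfb
word = 0x90e32cfb → big-endian bytes:
  [0]=0x90  [1]=0xe3  [2]=0x2c  [3]=0xfb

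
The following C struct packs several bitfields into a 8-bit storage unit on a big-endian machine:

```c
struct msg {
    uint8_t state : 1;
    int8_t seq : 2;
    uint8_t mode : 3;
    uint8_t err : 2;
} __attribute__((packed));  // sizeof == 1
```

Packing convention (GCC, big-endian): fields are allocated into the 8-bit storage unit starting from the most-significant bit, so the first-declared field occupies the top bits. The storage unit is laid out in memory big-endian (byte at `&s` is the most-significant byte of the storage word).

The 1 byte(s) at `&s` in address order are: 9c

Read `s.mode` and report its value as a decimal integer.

7

[0]=0x9c (big-endian) → word 0x9c
state [7+:1] = (word>>7) & 0x1 = 1
seq [5+:2] = (word>>5) & 0x3 = 0
mode [2+:3] = (word>>2) & 0x7 = 7  ←
err [0+:2] = (word>>0) & 0x3 = 0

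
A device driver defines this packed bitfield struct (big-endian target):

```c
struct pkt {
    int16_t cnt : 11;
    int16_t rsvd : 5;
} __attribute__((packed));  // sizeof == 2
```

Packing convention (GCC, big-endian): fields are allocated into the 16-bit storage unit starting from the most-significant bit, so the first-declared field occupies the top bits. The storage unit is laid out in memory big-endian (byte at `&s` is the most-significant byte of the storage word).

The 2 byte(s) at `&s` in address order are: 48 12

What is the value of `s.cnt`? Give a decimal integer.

[0]=0x48 [1]=0x12 (big-endian) → word 0x4812
cnt:11 @ bit 5 → (0x4812>>5)&0x7ff = 0x240  ←
rsvd:5 @ bit 0 → (0x4812>>0)&0x1f = 0x12
cnt signed 11b, MSB=0: value = 576

576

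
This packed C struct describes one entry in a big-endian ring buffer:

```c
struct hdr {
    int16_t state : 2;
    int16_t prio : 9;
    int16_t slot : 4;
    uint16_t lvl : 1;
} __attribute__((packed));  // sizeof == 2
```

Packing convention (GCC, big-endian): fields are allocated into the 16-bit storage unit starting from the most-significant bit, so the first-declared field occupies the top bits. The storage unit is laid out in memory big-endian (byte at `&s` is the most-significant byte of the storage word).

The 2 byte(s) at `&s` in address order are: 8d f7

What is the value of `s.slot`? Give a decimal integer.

-5

[0]=0x8d [1]=0xf7 (big-endian) → word 0x8df7
state:2 @ bit 14 → (0x8df7>>14)&0x3 = 0x2
prio:9 @ bit 5 → (0x8df7>>5)&0x1ff = 0x6f
slot:4 @ bit 1 → (0x8df7>>1)&0xf = 0xb  ←
lvl:1 @ bit 0 → (0x8df7>>0)&0x1 = 0x1
slot signed 4b, MSB=1: 11 - 16 = -5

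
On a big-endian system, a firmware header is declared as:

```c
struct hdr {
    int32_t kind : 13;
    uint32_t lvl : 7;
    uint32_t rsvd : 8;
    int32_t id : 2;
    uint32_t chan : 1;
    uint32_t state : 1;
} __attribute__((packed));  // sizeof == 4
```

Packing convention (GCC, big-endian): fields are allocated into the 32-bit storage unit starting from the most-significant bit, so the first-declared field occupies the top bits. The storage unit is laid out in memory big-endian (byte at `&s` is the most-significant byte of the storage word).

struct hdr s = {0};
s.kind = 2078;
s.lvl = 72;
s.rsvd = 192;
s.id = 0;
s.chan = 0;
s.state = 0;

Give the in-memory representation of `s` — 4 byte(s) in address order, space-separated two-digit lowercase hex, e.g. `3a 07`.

kind:13 = 2078 → 0x81e << 19 → word 0x40f00000
lvl:7 = 72 → 0x48 << 12 → word 0x40f48000
rsvd:8 = 192 → 0xc0 << 4 → word 0x40f48c00
id:2 = 0 → 0x0 << 2 → word 0x40f48c00
chan:1 = 0 → 0x0 << 1 → word 0x40f48c00
state:1 = 0 → 0x0 << 0 → word 0x40f48c00
word = 0x40f48c00 → big-endian bytes:
  [0]=0x40  [1]=0xf4  [2]=0x8c  [3]=0x00

40 f4 8c 00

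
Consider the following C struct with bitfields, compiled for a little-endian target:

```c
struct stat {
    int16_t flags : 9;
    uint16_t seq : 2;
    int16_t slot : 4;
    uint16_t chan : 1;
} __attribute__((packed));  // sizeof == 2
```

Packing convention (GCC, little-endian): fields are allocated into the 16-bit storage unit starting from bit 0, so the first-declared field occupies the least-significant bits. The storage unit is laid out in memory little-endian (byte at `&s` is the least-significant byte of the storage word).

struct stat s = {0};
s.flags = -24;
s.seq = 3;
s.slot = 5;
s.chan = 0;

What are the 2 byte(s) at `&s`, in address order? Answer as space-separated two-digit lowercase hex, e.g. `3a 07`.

e8 2f

[0+:9] flags=-24 & 0x1ff = 0x1e8; word=0x01e8
[9+:2] seq=3 & 0x3 = 0x3; word=0x07e8
[11+:4] slot=5 & 0xf = 0x5; word=0x2fe8
[15+:1] chan=0 & 0x1 = 0x0; word=0x2fe8
word = 0x2fe8 → little-endian bytes:
  [0]=0xe8  [1]=0x2f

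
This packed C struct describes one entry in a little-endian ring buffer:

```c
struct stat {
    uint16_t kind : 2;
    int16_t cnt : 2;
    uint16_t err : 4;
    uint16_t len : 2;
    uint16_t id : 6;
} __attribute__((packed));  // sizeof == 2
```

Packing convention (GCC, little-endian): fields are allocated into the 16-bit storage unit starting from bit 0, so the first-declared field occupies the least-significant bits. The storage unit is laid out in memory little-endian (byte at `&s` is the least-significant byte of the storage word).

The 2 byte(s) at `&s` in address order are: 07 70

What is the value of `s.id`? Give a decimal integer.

[0]=0x07 [1]=0x70 (little-endian) → word 0x7007
kind:2 @ bit 0 → (0x7007>>0)&0x3 = 0x3
cnt:2 @ bit 2 → (0x7007>>2)&0x3 = 0x1
err:4 @ bit 4 → (0x7007>>4)&0xf = 0x0
len:2 @ bit 8 → (0x7007>>8)&0x3 = 0x0
id:6 @ bit 10 → (0x7007>>10)&0x3f = 0x1c  ←

28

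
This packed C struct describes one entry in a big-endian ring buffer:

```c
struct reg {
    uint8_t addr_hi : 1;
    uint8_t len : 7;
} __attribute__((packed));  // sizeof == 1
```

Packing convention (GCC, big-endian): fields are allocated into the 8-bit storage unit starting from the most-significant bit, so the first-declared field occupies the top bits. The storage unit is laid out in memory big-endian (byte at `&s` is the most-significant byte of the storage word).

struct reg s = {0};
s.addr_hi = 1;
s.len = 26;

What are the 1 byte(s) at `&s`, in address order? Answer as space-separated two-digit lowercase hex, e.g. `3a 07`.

9a

addr_hi (1b) val=1 bits=0x1 at bit 7: 0x80
len (7b) val=26 bits=0x1a at bit 0: 0x9a
word = 0x9a → big-endian bytes:
  [0]=0x9a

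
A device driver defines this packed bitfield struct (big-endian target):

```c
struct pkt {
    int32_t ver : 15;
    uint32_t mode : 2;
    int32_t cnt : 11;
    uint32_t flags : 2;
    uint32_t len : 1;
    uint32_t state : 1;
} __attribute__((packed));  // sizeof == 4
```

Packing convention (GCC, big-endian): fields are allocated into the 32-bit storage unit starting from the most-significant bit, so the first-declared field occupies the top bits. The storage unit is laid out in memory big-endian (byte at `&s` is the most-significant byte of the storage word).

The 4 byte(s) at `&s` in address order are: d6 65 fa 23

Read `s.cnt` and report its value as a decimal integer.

-94

[0]=0xd6 [1]=0x65 [2]=0xfa [3]=0x23 (big-endian) → word 0xd665fa23
ver [17+:15] = (word>>17) & 0x7fff = 27442
mode [15+:2] = (word>>15) & 0x3 = 3
cnt [4+:11] = (word>>4) & 0x7ff = 1954  ←
flags [2+:2] = (word>>2) & 0x3 = 0
len [1+:1] = (word>>1) & 0x1 = 1
state [0+:1] = (word>>0) & 0x1 = 1
cnt signed 11b, MSB=1: 1954 - 2048 = -94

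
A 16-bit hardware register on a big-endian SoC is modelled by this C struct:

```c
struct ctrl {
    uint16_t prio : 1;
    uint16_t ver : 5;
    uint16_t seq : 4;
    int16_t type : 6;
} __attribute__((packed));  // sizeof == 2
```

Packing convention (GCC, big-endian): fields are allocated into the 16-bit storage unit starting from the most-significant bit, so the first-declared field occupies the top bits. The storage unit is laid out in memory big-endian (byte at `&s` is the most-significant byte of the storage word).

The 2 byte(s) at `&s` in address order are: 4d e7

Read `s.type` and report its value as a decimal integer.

[0]=0x4d [1]=0xe7 (big-endian) → word 0x4de7
prio [15+:1] = (word>>15) & 0x1 = 0
ver [10+:5] = (word>>10) & 0x1f = 19
seq [6+:4] = (word>>6) & 0xf = 7
type [0+:6] = (word>>0) & 0x3f = 39  ←
type signed 6b, MSB=1: 39 - 64 = -25

-25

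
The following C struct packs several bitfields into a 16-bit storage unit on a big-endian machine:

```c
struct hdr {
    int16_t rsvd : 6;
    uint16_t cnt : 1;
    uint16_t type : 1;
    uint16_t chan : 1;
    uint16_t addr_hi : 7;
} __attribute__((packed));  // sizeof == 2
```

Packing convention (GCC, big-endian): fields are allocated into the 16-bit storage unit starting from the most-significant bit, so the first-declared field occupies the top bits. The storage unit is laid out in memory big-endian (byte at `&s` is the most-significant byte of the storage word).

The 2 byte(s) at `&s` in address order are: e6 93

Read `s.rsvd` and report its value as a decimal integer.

-7

[0]=0xe6 [1]=0x93 (big-endian) → word 0xe693
rsvd:6 @ bit 10 → (0xe693>>10)&0x3f = 0x39  ←
cnt:1 @ bit 9 → (0xe693>>9)&0x1 = 0x1
type:1 @ bit 8 → (0xe693>>8)&0x1 = 0x0
chan:1 @ bit 7 → (0xe693>>7)&0x1 = 0x1
addr_hi:7 @ bit 0 → (0xe693>>0)&0x7f = 0x13
rsvd signed 6b, MSB=1: 57 - 64 = -7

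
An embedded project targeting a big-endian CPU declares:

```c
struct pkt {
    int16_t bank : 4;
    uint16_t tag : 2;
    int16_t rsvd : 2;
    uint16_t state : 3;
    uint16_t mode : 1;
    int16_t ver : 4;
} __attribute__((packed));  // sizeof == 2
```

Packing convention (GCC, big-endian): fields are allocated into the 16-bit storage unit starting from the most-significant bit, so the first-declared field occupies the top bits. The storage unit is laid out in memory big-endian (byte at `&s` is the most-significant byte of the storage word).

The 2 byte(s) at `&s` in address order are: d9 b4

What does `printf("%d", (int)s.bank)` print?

-3

[0]=0xd9 [1]=0xb4 (big-endian) → word 0xd9b4
bank [12+:4] = (word>>12) & 0xf = 13  ←
tag [10+:2] = (word>>10) & 0x3 = 2
rsvd [8+:2] = (word>>8) & 0x3 = 1
state [5+:3] = (word>>5) & 0x7 = 5
mode [4+:1] = (word>>4) & 0x1 = 1
ver [0+:4] = (word>>0) & 0xf = 4
bank signed 4b, MSB=1: 13 - 16 = -3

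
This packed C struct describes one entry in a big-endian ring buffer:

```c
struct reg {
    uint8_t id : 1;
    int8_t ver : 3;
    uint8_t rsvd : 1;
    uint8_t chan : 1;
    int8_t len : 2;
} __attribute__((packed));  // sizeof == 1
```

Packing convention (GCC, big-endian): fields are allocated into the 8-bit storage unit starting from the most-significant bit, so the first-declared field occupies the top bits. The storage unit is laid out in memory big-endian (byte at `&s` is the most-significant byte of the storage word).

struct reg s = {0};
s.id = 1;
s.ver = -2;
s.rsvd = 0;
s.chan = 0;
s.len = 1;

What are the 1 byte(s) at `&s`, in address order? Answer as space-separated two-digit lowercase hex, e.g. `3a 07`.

e1

[7+:1] id=1 & 0x1 = 0x1; word=0x80
[4+:3] ver=-2 & 0x7 = 0x6; word=0xe0
[3+:1] rsvd=0 & 0x1 = 0x0; word=0xe0
[2+:1] chan=0 & 0x1 = 0x0; word=0xe0
[0+:2] len=1 & 0x3 = 0x1; word=0xe1
word = 0xe1 → big-endian bytes:
  [0]=0xe1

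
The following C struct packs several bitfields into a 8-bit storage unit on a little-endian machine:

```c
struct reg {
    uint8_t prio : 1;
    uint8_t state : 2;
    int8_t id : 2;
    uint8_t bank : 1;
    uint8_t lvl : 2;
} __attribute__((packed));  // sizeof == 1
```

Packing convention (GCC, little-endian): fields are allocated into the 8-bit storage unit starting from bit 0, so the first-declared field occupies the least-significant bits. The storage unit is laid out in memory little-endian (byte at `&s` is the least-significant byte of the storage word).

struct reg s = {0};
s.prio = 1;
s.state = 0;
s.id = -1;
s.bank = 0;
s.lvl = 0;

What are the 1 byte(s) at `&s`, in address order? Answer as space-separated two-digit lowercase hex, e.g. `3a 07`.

19

prio (1b) val=1 bits=0x1 at bit 0: 0x01
state (2b) val=0 bits=0x0 at bit 1: 0x01
id (2b) val=-1 bits=0x3 at bit 3: 0x19
bank (1b) val=0 bits=0x0 at bit 5: 0x19
lvl (2b) val=0 bits=0x0 at bit 6: 0x19
word = 0x19 → little-endian bytes:
  [0]=0x19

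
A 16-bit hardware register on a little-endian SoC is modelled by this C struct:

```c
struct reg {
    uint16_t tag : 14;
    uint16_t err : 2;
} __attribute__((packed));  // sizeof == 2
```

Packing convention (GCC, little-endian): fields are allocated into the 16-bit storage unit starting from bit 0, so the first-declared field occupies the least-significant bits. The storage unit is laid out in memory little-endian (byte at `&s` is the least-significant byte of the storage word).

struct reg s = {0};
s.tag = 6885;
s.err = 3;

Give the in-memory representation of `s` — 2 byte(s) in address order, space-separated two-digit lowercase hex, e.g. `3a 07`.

[0+:14] tag=6885 & 0x3fff = 0x1ae5; word=0x1ae5
[14+:2] err=3 & 0x3 = 0x3; word=0xdae5
word = 0xdae5 → little-endian bytes:
  [0]=0xe5  [1]=0xda

e5 da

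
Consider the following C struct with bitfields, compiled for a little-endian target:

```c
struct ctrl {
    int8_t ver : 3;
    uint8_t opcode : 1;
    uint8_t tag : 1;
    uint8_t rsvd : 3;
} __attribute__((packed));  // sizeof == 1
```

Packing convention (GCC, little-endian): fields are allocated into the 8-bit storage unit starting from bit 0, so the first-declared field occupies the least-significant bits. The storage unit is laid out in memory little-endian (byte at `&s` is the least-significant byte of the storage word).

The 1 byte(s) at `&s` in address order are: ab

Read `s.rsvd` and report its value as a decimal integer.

5

[0]=0xab (little-endian) → word 0xab
ver [0+:3] = (word>>0) & 0x7 = 3
opcode [3+:1] = (word>>3) & 0x1 = 1
tag [4+:1] = (word>>4) & 0x1 = 0
rsvd [5+:3] = (word>>5) & 0x7 = 5  ←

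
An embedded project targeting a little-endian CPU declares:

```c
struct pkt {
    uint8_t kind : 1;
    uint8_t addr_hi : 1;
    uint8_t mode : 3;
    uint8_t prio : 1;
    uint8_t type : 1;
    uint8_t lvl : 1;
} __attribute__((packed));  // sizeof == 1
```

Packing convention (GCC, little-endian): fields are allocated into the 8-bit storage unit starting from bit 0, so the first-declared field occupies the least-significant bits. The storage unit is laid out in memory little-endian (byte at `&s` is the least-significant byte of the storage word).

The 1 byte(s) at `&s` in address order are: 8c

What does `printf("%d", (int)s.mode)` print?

3

[0]=0x8c (little-endian) → word 0x8c
kind:1 @ bit 0 → (0x8c>>0)&0x1 = 0x0
addr_hi:1 @ bit 1 → (0x8c>>1)&0x1 = 0x0
mode:3 @ bit 2 → (0x8c>>2)&0x7 = 0x3  ←
prio:1 @ bit 5 → (0x8c>>5)&0x1 = 0x0
type:1 @ bit 6 → (0x8c>>6)&0x1 = 0x0
lvl:1 @ bit 7 → (0x8c>>7)&0x1 = 0x1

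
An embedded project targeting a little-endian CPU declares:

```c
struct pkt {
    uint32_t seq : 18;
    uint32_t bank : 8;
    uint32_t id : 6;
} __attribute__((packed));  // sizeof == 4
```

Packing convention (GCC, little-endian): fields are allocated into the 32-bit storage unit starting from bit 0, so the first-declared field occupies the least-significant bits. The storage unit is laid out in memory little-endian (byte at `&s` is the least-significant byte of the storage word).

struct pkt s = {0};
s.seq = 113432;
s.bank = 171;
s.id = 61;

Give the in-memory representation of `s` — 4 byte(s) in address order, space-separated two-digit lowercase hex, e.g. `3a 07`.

18 bb ad f6

seq:18 = 113432 → 0x1bb18 << 0 → word 0x0001bb18
bank:8 = 171 → 0xab << 18 → word 0x02adbb18
id:6 = 61 → 0x3d << 26 → word 0xf6adbb18
word = 0xf6adbb18 → little-endian bytes:
  [0]=0x18  [1]=0xbb  [2]=0xad  [3]=0xf6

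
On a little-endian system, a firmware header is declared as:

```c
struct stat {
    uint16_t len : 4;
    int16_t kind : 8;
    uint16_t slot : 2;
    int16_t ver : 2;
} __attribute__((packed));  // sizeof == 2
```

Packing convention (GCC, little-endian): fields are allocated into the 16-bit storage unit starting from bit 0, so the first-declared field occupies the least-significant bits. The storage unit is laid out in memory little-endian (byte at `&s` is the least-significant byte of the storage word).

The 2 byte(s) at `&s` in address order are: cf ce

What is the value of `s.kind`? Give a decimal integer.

-20

[0]=0xcf [1]=0xce (little-endian) → word 0xcecf
len [0+:4] = (word>>0) & 0xf = 15
kind [4+:8] = (word>>4) & 0xff = 236  ←
slot [12+:2] = (word>>12) & 0x3 = 0
ver [14+:2] = (word>>14) & 0x3 = 3
kind signed 8b, MSB=1: 236 - 256 = -20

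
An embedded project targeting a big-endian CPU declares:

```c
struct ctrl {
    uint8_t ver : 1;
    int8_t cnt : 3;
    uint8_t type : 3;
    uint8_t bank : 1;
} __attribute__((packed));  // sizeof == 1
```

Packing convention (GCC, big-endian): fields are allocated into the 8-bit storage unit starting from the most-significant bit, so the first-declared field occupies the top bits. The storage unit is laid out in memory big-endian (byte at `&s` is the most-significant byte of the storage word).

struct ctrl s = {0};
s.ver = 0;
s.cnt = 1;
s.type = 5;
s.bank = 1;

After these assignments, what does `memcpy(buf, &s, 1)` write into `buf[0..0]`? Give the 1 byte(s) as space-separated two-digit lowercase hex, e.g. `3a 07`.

[7+:1] ver=0 & 0x1 = 0x0; word=0x00
[4+:3] cnt=1 & 0x7 = 0x1; word=0x10
[1+:3] type=5 & 0x7 = 0x5; word=0x1a
[0+:1] bank=1 & 0x1 = 0x1; word=0x1b
word = 0x1b → big-endian bytes:
  [0]=0x1b

1b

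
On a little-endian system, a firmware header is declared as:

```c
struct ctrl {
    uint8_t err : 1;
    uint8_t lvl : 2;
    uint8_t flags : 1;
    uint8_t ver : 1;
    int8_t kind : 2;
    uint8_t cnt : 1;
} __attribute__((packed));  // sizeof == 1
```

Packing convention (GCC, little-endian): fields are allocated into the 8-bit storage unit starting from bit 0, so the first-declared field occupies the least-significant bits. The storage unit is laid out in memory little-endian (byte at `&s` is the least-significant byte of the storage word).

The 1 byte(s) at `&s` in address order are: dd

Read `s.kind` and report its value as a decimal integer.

-2

[0]=0xdd (little-endian) → word 0xdd
err [0+:1] = (word>>0) & 0x1 = 1
lvl [1+:2] = (word>>1) & 0x3 = 2
flags [3+:1] = (word>>3) & 0x1 = 1
ver [4+:1] = (word>>4) & 0x1 = 1
kind [5+:2] = (word>>5) & 0x3 = 2  ←
cnt [7+:1] = (word>>7) & 0x1 = 1
kind signed 2b, MSB=1: 2 - 4 = -2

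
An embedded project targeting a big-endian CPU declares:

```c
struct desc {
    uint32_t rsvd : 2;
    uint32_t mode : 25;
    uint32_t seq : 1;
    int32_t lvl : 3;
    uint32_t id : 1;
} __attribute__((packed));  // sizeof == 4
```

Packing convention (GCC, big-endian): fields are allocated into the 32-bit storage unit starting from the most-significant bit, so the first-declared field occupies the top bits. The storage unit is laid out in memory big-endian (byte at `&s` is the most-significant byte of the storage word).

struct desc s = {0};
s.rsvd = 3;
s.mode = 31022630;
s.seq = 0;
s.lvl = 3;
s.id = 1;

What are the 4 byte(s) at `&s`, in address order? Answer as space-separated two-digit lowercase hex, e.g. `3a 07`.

rsvd (2b) val=3 bits=0x3 at bit 30: 0xc0000000
mode (25b) val=31022630 bits=0x1d95e26 at bit 5: 0xfb2bc4c0
seq (1b) val=0 bits=0x0 at bit 4: 0xfb2bc4c0
lvl (3b) val=3 bits=0x3 at bit 1: 0xfb2bc4c6
id (1b) val=1 bits=0x1 at bit 0: 0xfb2bc4c7
word = 0xfb2bc4c7 → big-endian bytes:
  [0]=0xfb  [1]=0x2b  [2]=0xc4  [3]=0xc7

fb 2b c4 c7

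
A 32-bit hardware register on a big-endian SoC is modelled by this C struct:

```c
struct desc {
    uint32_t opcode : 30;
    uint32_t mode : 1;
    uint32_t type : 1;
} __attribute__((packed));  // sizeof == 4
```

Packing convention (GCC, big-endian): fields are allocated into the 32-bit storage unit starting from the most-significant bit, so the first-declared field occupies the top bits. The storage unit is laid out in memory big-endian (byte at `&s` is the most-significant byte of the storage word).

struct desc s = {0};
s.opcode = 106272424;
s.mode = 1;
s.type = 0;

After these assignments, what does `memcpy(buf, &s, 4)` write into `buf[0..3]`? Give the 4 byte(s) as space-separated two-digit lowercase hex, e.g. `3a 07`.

19 56 5a a2

opcode (30b) val=106272424 bits=0x65596a8 at bit 2: 0x19565aa0
mode (1b) val=1 bits=0x1 at bit 1: 0x19565aa2
type (1b) val=0 bits=0x0 at bit 0: 0x19565aa2
word = 0x19565aa2 → big-endian bytes:
  [0]=0x19  [1]=0x56  [2]=0x5a  [3]=0xa2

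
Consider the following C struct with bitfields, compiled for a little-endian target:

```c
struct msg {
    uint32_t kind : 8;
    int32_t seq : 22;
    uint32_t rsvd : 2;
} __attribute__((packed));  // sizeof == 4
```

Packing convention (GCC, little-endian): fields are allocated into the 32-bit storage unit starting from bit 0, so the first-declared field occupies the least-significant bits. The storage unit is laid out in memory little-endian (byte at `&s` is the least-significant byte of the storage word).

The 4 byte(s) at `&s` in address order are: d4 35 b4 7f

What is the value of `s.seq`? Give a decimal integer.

[0]=0xd4 [1]=0x35 [2]=0xb4 [3]=0x7f (little-endian) → word 0x7fb435d4
kind:8 @ bit 0 → (0x7fb435d4>>0)&0xff = 0xd4
seq:22 @ bit 8 → (0x7fb435d4>>8)&0x3fffff = 0x3fb435  ←
rsvd:2 @ bit 30 → (0x7fb435d4>>30)&0x3 = 0x1
seq signed 22b, MSB=1: 4174901 - 4194304 = -19403

-19403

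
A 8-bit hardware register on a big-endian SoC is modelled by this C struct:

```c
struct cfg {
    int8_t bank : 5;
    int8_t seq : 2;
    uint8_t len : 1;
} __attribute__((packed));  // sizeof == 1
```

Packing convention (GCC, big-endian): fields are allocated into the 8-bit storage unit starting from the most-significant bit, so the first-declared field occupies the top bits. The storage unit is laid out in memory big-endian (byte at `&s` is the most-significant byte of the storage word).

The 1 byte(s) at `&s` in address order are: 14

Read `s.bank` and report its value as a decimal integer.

[0]=0x14 (big-endian) → word 0x14
bank [3+:5] = (word>>3) & 0x1f = 2  ←
seq [1+:2] = (word>>1) & 0x3 = 2
len [0+:1] = (word>>0) & 0x1 = 0
bank signed 5b, MSB=0: value = 2

2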